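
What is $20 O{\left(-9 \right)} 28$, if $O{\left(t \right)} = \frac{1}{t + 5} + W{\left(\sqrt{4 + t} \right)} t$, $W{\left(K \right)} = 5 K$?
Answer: $-140 - 25200 i \sqrt{5} \approx -140.0 - 56349.0 i$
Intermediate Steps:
$O{\left(t \right)} = \frac{1}{5 + t} + 5 t \sqrt{4 + t}$ ($O{\left(t \right)} = \frac{1}{t + 5} + 5 \sqrt{4 + t} t = \frac{1}{5 + t} + 5 t \sqrt{4 + t}$)
$20 O{\left(-9 \right)} 28 = 20 \frac{1 + 5 \left(-9\right)^{2} \sqrt{4 - 9} + 25 \left(-9\right) \sqrt{4 - 9}}{5 - 9} \cdot 28 = 20 \frac{1 + 5 \cdot 81 \sqrt{-5} + 25 \left(-9\right) \sqrt{-5}}{-4} \cdot 28 = 20 \left(- \frac{1 + 5 \cdot 81 i \sqrt{5} + 25 \left(-9\right) i \sqrt{5}}{4}\right) 28 = 20 \left(- \frac{1 + 405 i \sqrt{5} - 225 i \sqrt{5}}{4}\right) 28 = 20 \left(- \frac{1 + 180 i \sqrt{5}}{4}\right) 28 = 20 \left(- \frac{1}{4} - 45 i \sqrt{5}\right) 28 = \left(-5 - 900 i \sqrt{5}\right) 28 = -140 - 25200 i \sqrt{5}$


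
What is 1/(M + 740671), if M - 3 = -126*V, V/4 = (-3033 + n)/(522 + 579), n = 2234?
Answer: 367/271961590 ≈ 1.3495e-6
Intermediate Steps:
V = -3196/1101 (V = 4*((-3033 + 2234)/(522 + 579)) = 4*(-799/1101) = -3196/1101 ≈ -2.9028)
M = 135333/367 (M = 3 - 126*(-3196/1101) = 3 + 134232/367 = 135333/367 ≈ 368.75)
1/(M + 740671) = 1/(135333/367 + 740671) = 1/(271961590/367) = 367/271961590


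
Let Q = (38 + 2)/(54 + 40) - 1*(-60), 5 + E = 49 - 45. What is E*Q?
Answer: -2840/47 ≈ -60.426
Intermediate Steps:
E = -1 (E = -5 + (49 - 45) = -5 + 4 = -1)
Q = 2840/47 (Q = 40/94 + 60 = 40*(1/94) + 60 = 20/47 + 60 = 2840/47 ≈ 60.426)
E*Q = -1*2840/47 = -2840/47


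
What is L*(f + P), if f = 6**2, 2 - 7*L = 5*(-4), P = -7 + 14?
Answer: 946/7 ≈ 135.14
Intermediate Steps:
P = 7
L = 22/7 (L = 2/7 - 5*(-4)/7 = 2/7 - 1/7*(-20) = 2/7 + 20/7 = 22/7 ≈ 3.1429)
f = 36
L*(f + P) = 22*(36 + 7)/7 = (22/7)*43 = 946/7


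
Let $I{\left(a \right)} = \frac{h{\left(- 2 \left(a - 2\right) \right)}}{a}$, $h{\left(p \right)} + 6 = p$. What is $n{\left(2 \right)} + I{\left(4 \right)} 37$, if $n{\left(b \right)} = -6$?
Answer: $- \frac{197}{2} \approx -98.5$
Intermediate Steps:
$h{\left(p \right)} = -6 + p$
$I{\left(a \right)} = \frac{-2 - 2 a}{a}$ ($I{\left(a \right)} = \frac{-6 - 2 \left(a - 2\right)}{a} = \frac{-6 - 2 \left(-2 + a\right)}{a} = \frac{-6 - \left(-4 + 2 a\right)}{a} = \frac{-2 - 2 a}{a}$)
$n{\left(2 \right)} + I{\left(4 \right)} 37 = -6 + \left(-2 - \frac{2}{4}\right) 37 = -6 + \left(-2 - \frac{1}{2}\right) 37 = -6 - \frac{185}{2} = - \frac{197}{2}$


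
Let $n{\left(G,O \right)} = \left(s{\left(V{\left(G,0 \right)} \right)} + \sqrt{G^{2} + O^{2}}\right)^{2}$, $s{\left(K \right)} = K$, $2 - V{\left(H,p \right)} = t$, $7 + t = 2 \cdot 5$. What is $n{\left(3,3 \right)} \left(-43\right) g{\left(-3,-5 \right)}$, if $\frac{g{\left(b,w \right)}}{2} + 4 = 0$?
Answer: $6536 - 2064 \sqrt{2} \approx 3617.1$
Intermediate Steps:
$t = 3$ ($t = -7 + 2 \cdot 5 = -7 + 10 = 3$)
$V{\left(H,p \right)} = -1$ ($V{\left(H,p \right)} = 2 - 3 = -1$)
$g{\left(b,w \right)} = -8$ ($g{\left(b,w \right)} = -8 + 2 \cdot 0 = -8 + 0 = -8$)
$n{\left(G,O \right)} = \left(-1 + \sqrt{G^{2} + O^{2}}\right)^{2}$
$n{\left(3,3 \right)} \left(-43\right) g{\left(-3,-5 \right)} = \left(-1 + \sqrt{3^{2} + 3^{2}}\right)^{2} \left(-43\right) \left(-8\right) = \left(-1 + \sqrt{9 + 9}\right)^{2} \left(-43\right) \left(-8\right) = \left(-1 + \sqrt{18}\right)^{2} \left(-43\right) \left(-8\right) = \left(-1 + 3 \sqrt{2}\right)^{2} \left(-43\right) \left(-8\right) = - 43 \left(-1 + 3 \sqrt{2}\right)^{2} \left(-8\right) = 344 \left(-1 + 3 \sqrt{2}\right)^{2}$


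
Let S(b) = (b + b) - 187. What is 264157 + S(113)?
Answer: 264196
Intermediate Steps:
S(b) = -187 + 2*b (S(b) = 2*b - 187 = -187 + 2*b)
264157 + S(113) = 264157 + (-187 + 2*113) = 264157 + (-187 + 226) = 264157 + 39 = 264196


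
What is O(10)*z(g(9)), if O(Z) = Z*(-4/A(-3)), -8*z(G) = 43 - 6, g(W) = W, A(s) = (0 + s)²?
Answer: 185/9 ≈ 20.556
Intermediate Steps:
A(s) = s²
z(G) = -37/8 (z(G) = -(43 - 6)/8 = -⅛*37 = -37/8)
O(Z) = -4*Z/9 (O(Z) = Z*(-4/((-3)²)) = Z*(-4/9) = -4*Z/9)
O(10)*z(g(9)) = -4/9*10*(-37/8) = -40/9*(-37/8) = 185/9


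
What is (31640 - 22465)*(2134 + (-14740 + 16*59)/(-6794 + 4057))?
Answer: 53715532950/2737 ≈ 1.9626e+7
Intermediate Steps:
(31640 - 22465)*(2134 + (-14740 + 16*59)/(-6794 + 4057)) = 9175*(2134 + (-14740 + 944)/(-2737)) = 9175*(2134 - 13796*(-1/2737)) = 9175*(2134 + 13796/2737) = 9175*(5854554/2737) = 53715532950/2737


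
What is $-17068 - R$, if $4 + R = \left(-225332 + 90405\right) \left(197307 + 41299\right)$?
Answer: $32194374698$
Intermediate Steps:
$R = -32194391766$ ($R = -4 + \left(-225332 + 90405\right) \left(197307 + 41299\right) = -4 - 32194391762 = -32194391766$)
$-17068 - R = -17068 - -32194391766 = -17068 + 32194391766 = 32194374698$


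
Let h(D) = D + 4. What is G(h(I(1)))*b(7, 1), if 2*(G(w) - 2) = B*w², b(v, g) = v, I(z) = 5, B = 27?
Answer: 15337/2 ≈ 7668.5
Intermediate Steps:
h(D) = 4 + D
G(w) = 2 + 27*w²/2 (G(w) = 2 + (27*w²)/2 = 2 + 27*w²/2)
G(h(I(1)))*b(7, 1) = (2 + 27*(4 + 5)²/2)*7 = (2 + (27/2)*9²)*7 = (2 + (27/2)*81)*7 = (2 + 2187/2)*7 = (2191/2)*7 = 15337/2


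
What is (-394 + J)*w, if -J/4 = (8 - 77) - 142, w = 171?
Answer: 76950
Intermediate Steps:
J = 844 (J = -4*((8 - 77) - 142) = -4*(-69 - 142) = -4*(-211) = 844)
(-394 + J)*w = (-394 + 844)*171 = 450*171 = 76950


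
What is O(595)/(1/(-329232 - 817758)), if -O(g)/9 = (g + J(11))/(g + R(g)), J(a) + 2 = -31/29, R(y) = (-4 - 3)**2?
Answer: 44300768265/4669 ≈ 9.4883e+6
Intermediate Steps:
R(y) = 49 (R(y) = (-7)**2 = 49)
J(a) = -89/29 (J(a) = -2 - 31/29 = -89/29)
O(g) = -9*(-89/29 + g)/(49 + g) (O(g) = -9*(g - 89/29)/(g + 49) = -9*(-89/29 + g)/(49 + g))
O(595)/(1/(-329232 - 817758)) = (9*(89 - 29*595)/(29*(49 + 595)))/(1/(-329232 - 817758)) = ((9/29)*(89 - 17255)/644)/(1/(-1146990)) = ((9/29)*(1/644)*(-17166))/(-1/1146990) = -77247/9338*(-1146990) = 44300768265/4669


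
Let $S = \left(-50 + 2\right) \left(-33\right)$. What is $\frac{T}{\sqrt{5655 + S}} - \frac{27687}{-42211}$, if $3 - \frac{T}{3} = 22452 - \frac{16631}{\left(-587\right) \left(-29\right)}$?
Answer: $\frac{27687}{42211} - \frac{382132696 \sqrt{7239}}{41076499} \approx -790.86$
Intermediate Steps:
$S = 1584$ ($S = \left(-48\right) \left(-33\right) = 1584$)
$T = - \frac{1146398088}{17023}$ ($T = 9 - 3 \left(22452 - \frac{16631}{\left(-587\right) \left(-29\right)}\right) = 9 - 3 \left(22452 - \frac{16631}{17023}\right) = 9 - \frac{1146551295}{17023} = - \frac{1146398088}{17023} \approx -67344.0$)
$\frac{T}{\sqrt{5655 + S}} - \frac{27687}{-42211} = - \frac{1146398088}{17023 \sqrt{5655 + 1584}} - \frac{27687}{-42211} = - \frac{1146398088}{17023 \sqrt{7239}} - - \frac{27687}{42211} = - \frac{1146398088 \frac{\sqrt{7239}}{7239}}{17023} + \frac{27687}{42211} = - \frac{382132696 \sqrt{7239}}{41076499} + \frac{27687}{42211} = \frac{27687}{42211} - \frac{382132696 \sqrt{7239}}{41076499}$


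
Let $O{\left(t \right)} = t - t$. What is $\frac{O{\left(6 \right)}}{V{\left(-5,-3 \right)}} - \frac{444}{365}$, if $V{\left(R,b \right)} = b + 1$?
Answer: $- \frac{444}{365} \approx -1.2164$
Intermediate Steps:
$V{\left(R,b \right)} = 1 + b$
$O{\left(t \right)} = 0$
$\frac{O{\left(6 \right)}}{V{\left(-5,-3 \right)}} - \frac{444}{365} = \frac{0}{1 - 3} - \frac{444}{365} = \frac{0}{-2} - \frac{444}{365} = 0 \left(- \frac{1}{2}\right) - \frac{444}{365} = 0 - \frac{444}{365} = - \frac{444}{365}$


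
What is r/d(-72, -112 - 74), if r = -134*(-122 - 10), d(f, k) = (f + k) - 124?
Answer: -8844/191 ≈ -46.304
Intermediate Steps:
d(f, k) = -124 + f + k
r = 17688 (r = -134*(-132) = 17688)
r/d(-72, -112 - 74) = 17688/(-124 - 72 + (-112 - 74)) = 17688/(-124 - 72 - 186) = 17688/(-382) = 17688*(-1/382) = -8844/191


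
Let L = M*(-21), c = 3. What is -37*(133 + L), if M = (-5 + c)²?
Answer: -1813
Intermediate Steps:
M = 4 (M = (-5 + 3)² = (-2)² = 4)
L = -84 (L = 4*(-21) = -84)
-37*(133 + L) = -37*(133 - 84) = -37*49 = -1813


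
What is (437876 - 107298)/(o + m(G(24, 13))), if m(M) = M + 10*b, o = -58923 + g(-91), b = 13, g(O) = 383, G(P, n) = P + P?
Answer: -165289/29181 ≈ -5.6643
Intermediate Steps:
G(P, n) = 2*P
o = -58540 (o = -58923 + 383 = -58540)
m(M) = 130 + M (m(M) = M + 10*13 = M + 130 = 130 + M)
(437876 - 107298)/(o + m(G(24, 13))) = (437876 - 107298)/(-58540 + (130 + 2*24)) = 330578/(-58540 + (130 + 48)) = 330578/(-58540 + 178) = 330578/(-58362) = 330578*(-1/58362) = -165289/29181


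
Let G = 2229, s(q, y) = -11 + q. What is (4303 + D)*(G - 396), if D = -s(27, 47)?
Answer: 7858071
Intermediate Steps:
D = -16 (D = -(-11 + 27) = -1*16 = -16)
(4303 + D)*(G - 396) = (4303 - 16)*(2229 - 396) = 4287*1833 = 7858071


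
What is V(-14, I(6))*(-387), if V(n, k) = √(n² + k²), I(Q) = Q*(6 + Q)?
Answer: -774*√1345 ≈ -28386.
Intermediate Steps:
V(n, k) = √(k² + n²)
V(-14, I(6))*(-387) = √((6*(6 + 6))² + (-14)²)*(-387) = √((6*12)² + 196)*(-387) = √(72² + 196)*(-387) = √(5184 + 196)*(-387) = √5380*(-387) = (2*√1345)*(-387) = -774*√1345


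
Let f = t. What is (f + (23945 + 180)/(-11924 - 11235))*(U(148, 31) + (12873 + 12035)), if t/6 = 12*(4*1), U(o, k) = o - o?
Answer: 165530273636/23159 ≈ 7.1476e+6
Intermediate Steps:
U(o, k) = 0
t = 288 (t = 6*(12*(4*1)) = 6*(12*4) = 6*48 = 288)
f = 288
(f + (23945 + 180)/(-11924 - 11235))*(U(148, 31) + (12873 + 12035)) = (288 + (23945 + 180)/(-11924 - 11235))*(0 + (12873 + 12035)) = (288 + 24125/(-23159))*(0 + 24908) = (288 + 24125*(-1/23159))*24908 = (288 - 24125/23159)*24908 = (6645667/23159)*24908 = 165530273636/23159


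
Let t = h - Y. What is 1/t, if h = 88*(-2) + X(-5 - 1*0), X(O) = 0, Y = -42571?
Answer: 1/42395 ≈ 2.3588e-5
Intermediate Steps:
h = -176 (h = 88*(-2) + 0 = -176 + 0 = -176)
t = 42395 (t = -176 - 1*(-42571) = -176 + 42571 = 42395)
1/t = 1/42395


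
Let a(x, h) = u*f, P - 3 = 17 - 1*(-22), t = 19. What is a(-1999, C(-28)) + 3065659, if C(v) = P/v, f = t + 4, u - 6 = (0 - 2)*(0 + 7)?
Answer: 3065475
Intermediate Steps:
u = -8 (u = 6 + (0 - 2)*(0 + 7) = 6 - 2*7 = 6 - 14 = -8)
P = 42 (P = 3 + (17 - 1*(-22)) = 3 + (17 + 22) = 3 + 39 = 42)
f = 23 (f = 19 + 4 = 23)
C(v) = 42/v
a(x, h) = -184 (a(x, h) = -8*23 = -184)
a(-1999, C(-28)) + 3065659 = -184 + 3065659 = 3065475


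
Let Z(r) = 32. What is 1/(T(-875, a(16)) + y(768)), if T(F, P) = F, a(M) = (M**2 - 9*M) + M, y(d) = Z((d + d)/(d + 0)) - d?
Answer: -1/1611 ≈ -0.00062073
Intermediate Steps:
y(d) = 32 - d
a(M) = M**2 - 8*M
1/(T(-875, a(16)) + y(768)) = 1/(-875 + (32 - 1*768)) = 1/(-875 + (32 - 768)) = 1/(-875 - 736) = 1/(-1611) = -1/1611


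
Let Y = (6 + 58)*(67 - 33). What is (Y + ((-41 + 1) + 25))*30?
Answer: 64830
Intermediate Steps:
Y = 2176 (Y = 64*34 = 2176)
(Y + ((-41 + 1) + 25))*30 = (2176 + ((-41 + 1) + 25))*30 = (2176 + (-40 + 25))*30 = (2176 - 15)*30 = 2161*30 = 64830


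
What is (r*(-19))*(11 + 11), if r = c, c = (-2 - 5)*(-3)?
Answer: -8778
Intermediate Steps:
c = 21 (c = -7*(-3) = 21)
r = 21
(r*(-19))*(11 + 11) = (21*(-19))*(11 + 11) = -399*22 = -8778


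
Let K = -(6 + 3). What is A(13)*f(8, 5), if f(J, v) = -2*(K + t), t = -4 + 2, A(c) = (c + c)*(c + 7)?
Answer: 11440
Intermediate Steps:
A(c) = 2*c*(7 + c) (A(c) = (2*c)*(7 + c) = 2*c*(7 + c))
t = -2
K = -9 (K = -1*9 = -9)
f(J, v) = 22 (f(J, v) = -2*(-9 - 2) = -2*(-11) = 22)
A(13)*f(8, 5) = (2*13*(7 + 13))*22 = (2*13*20)*22 = 520*22 = 11440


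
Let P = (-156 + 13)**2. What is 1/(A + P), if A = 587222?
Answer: 1/607671 ≈ 1.6456e-6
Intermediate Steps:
P = 20449 (P = (-143)**2 = 20449)
1/(A + P) = 1/(587222 + 20449) = 1/607671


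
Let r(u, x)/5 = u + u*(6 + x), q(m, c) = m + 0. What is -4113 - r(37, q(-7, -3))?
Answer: -4113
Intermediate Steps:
q(m, c) = m
r(u, x) = 5*u + 5*u*(6 + x) (r(u, x) = 5*(u + u*(6 + x)) = 5*u + 5*u*(6 + x))
-4113 - r(37, q(-7, -3)) = -4113 - 5*37*(7 - 7) = -4113 - 5*37*0 = -4113 - 1*0 = -4113 + 0 = -4113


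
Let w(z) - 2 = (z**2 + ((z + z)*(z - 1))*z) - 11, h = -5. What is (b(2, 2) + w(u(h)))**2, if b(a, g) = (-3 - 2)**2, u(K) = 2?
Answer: 784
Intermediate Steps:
b(a, g) = 25 (b(a, g) = (-5)**2 = 25)
w(z) = -9 + z**2 + 2*z**2*(-1 + z) (w(z) = 2 + ((z**2 + ((z + z)*(z - 1))*z) - 11) = 2 + ((z**2 + ((2*z)*(-1 + z))*z) - 11) = 2 + ((z**2 + (2*z*(-1 + z))*z) - 11) = 2 + ((z**2 + 2*z**2*(-1 + z)) - 11) = 2 + (-11 + z**2 + 2*z**2*(-1 + z)) = -9 + z**2 + 2*z**2*(-1 + z))
(b(2, 2) + w(u(h)))**2 = (25 + (-9 - 1*2**2 + 2*2**3))**2 = (25 + (-9 - 1*4 + 2*8))**2 = (25 + (-9 - 4 + 16))**2 = (25 + 3)**2 = 28**2 = 784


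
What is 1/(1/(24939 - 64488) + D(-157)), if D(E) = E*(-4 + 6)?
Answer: -39549/12418387 ≈ -0.0031847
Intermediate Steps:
D(E) = 2*E (D(E) = E*2 = 2*E)
1/(1/(24939 - 64488) + D(-157)) = 1/(1/(24939 - 64488) + 2*(-157)) = 1/(1/(-39549) - 314) = 1/(-1/39549 - 314) = 1/(-12418387/39549) = -39549/12418387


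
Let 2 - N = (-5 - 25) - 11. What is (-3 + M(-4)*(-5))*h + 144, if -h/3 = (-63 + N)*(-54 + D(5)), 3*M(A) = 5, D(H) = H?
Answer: 33464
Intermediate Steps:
N = 43 (N = 2 - ((-5 - 25) - 11) = 2 - (-30 - 11) = 2 - 1*(-41) = 2 + 41 = 43)
M(A) = 5/3 (M(A) = (⅓)*5 = 5/3)
h = -2940 (h = -3*(-63 + 43)*(-54 + 5) = -(-60)*(-49) = -3*980 = -2940)
(-3 + M(-4)*(-5))*h + 144 = (-3 + (5/3)*(-5))*(-2940) + 144 = (-3 - 25/3)*(-2940) + 144 = -34/3*(-2940) + 144 = 33320 + 144 = 33464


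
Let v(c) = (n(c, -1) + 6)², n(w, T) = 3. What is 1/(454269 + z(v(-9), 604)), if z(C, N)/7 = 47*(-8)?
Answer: 1/451637 ≈ 2.2142e-6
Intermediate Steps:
v(c) = 81 (v(c) = (3 + 6)² = 9² = 81)
z(C, N) = -2632 (z(C, N) = 7*(47*(-8)) = 7*(-376) = -2632)
1/(454269 + z(v(-9), 604)) = 1/(454269 - 2632) = 1/451637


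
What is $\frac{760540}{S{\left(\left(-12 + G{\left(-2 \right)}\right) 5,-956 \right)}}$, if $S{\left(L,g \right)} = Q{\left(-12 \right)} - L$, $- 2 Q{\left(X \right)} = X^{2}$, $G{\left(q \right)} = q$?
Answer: $-380270$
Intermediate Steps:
$Q{\left(X \right)} = - \frac{X^{2}}{2}$
$S{\left(L,g \right)} = -72 - L$ ($S{\left(L,g \right)} = - \frac{\left(-12\right)^{2}}{2} - L = \left(- \frac{1}{2}\right) 144 - L = -72 - L$)
$\frac{760540}{S{\left(\left(-12 + G{\left(-2 \right)}\right) 5,-956 \right)}} = \frac{760540}{-72 - \left(-12 - 2\right) 5} = \frac{760540}{-72 - \left(-14\right) 5} = \frac{760540}{-72 - -70} = \frac{760540}{-72 + 70} = \frac{760540}{-2} = 760540 \left(- \frac{1}{2}\right) = -380270$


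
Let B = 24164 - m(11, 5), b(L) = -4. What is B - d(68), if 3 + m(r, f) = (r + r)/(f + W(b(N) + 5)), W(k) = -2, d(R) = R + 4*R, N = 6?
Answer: 71459/3 ≈ 23820.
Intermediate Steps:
d(R) = 5*R
m(r, f) = -3 + 2*r/(-2 + f) (m(r, f) = -3 + (r + r)/(f - 2) = -3 + (2*r)/(-2 + f) = -3 + 2*r/(-2 + f))
B = 72479/3 (B = 24164 - (6 - 3*5 + 2*11)/(-2 + 5) = 24164 - (6 - 15 + 22)/3 = 24164 - 13/3 = 72479/3 ≈ 24160.)
B - d(68) = 72479/3 - 5*68 = 72479/3 - 1*340 = 72479/3 - 340 = 71459/3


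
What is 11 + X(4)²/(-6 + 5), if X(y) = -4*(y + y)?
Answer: -1013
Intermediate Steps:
X(y) = -8*y
11 + X(4)²/(-6 + 5) = 11 + (-8*4)²/(-6 + 5) = 11 + (-32)²/(-1) = 11 + 1024*(-1) = 11 - 1024 = -1013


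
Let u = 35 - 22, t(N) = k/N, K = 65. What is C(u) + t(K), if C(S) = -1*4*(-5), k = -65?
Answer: 19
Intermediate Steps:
t(N) = -65/N
u = 13
C(S) = 20 (C(S) = -4*(-5) = 20)
C(u) + t(K) = 20 - 65/65 = 20 - 65*1/65 = 20 - 1 = 19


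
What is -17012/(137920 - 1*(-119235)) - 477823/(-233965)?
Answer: 23778872197/12033053915 ≈ 1.9761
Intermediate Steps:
-17012/(137920 - 1*(-119235)) - 477823/(-233965) = -17012/(137920 + 119235) - 477823*(-1/233965) = -17012/257155 + 477823/233965 = 23778872197/12033053915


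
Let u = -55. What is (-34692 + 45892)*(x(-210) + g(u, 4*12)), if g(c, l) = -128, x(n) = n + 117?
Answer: -2475200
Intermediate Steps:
x(n) = 117 + n
(-34692 + 45892)*(x(-210) + g(u, 4*12)) = (-34692 + 45892)*((117 - 210) - 128) = 11200*(-93 - 128) = 11200*(-221) = -2475200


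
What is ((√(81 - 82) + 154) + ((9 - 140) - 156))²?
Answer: (-133 + I)² ≈ 17688.0 - 266.0*I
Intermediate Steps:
((√(81 - 82) + 154) + ((9 - 140) - 156))² = ((√(-1) + 154) + (-131 - 156))² = ((I + 154) - 287)² = ((154 + I) - 287)² = (-133 + I)²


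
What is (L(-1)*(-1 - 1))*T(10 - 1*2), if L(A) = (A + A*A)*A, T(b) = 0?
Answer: 0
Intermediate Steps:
L(A) = A*(A + A**2) (L(A) = (A + A**2)*A = A*(A + A**2))
(L(-1)*(-1 - 1))*T(10 - 1*2) = (((-1)**2*(1 - 1))*(-1 - 1))*0 = ((1*0)*(-2))*0 = (0*(-2))*0 = 0*0 = 0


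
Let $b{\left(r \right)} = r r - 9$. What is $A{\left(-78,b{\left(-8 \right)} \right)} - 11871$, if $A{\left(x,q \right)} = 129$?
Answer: $-11742$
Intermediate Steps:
$b{\left(r \right)} = -9 + r^{2}$ ($b{\left(r \right)} = r^{2} - 9 = -9 + r^{2}$)
$A{\left(-78,b{\left(-8 \right)} \right)} - 11871 = 129 - 11871 = -11742$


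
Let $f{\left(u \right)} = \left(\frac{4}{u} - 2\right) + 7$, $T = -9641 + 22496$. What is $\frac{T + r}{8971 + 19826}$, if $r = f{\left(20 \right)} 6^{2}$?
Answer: $\frac{21737}{47995} \approx 0.4529$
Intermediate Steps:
$T = 12855$
$f{\left(u \right)} = 5 + \frac{4}{u}$ ($f{\left(u \right)} = \left(-2 + \frac{4}{u}\right) + 7 = 5 + \frac{4}{u}$)
$r = \frac{936}{5}$ ($r = \left(5 + \frac{4}{20}\right) 6^{2} = \left(5 + 4 \cdot \frac{1}{20}\right) 36 = \left(5 + \frac{1}{5}\right) 36 = \frac{26}{5} \cdot 36 = \frac{936}{5} \approx 187.2$)
$\frac{T + r}{8971 + 19826} = \frac{12855 + \frac{936}{5}}{8971 + 19826} = \frac{65211}{5 \cdot 28797} = \frac{65211}{5} \cdot \frac{1}{28797} = \frac{21737}{47995}$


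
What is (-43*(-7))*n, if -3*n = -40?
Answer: 12040/3 ≈ 4013.3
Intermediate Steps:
n = 40/3 (n = -1/3*(-40) = 40/3 ≈ 13.333)
(-43*(-7))*n = -43*(-7)*(40/3) = 301*(40/3) = 12040/3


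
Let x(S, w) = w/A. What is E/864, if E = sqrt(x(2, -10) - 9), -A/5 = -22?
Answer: 5*I*sqrt(11)/4752 ≈ 0.0034897*I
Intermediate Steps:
A = 110 (A = -5*(-22) = 110)
x(S, w) = w/110
E = 10*I*sqrt(11)/11 (E = sqrt((1/110)*(-10) - 9) = sqrt(-1/11 - 9) = sqrt(-100/11) = 10*I*sqrt(11)/11 ≈ 3.0151*I)
E/864 = (10*I*sqrt(11)/11)/864 = (10*I*sqrt(11)/11)*(1/864) = 5*I*sqrt(11)/4752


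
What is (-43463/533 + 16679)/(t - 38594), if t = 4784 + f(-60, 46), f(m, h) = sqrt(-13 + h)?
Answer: -99699423880/203093621237 - 8846444*sqrt(33)/609280863711 ≈ -0.49099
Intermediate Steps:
t = 4784 + sqrt(33) (t = 4784 + sqrt(-13 + 46) = 4784 + sqrt(33) ≈ 4789.7)
(-43463/533 + 16679)/(t - 38594) = (-43463/533 + 16679)/((4784 + sqrt(33)) - 38594) = (-43463*1/533 + 16679)/(-33810 + sqrt(33)) = (-43463/533 + 16679)/(-33810 + sqrt(33)) = 8846444/(533*(-33810 + sqrt(33)))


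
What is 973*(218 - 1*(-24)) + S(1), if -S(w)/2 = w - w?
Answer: 235466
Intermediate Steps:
S(w) = 0 (S(w) = -2*(w - w) = -2*0 = 0)
973*(218 - 1*(-24)) + S(1) = 973*(218 - 1*(-24)) + 0 = 973*(218 + 24) + 0 = 973*242 + 0 = 235466 + 0 = 235466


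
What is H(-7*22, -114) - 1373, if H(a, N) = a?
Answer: -1527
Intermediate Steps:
H(-7*22, -114) - 1373 = -7*22 - 1373 = -154 - 1373 = -1527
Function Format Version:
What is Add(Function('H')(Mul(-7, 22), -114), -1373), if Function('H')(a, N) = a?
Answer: -1527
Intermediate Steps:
Add(Function('H')(Mul(-7, 22), -114), -1373) = Add(Mul(-7, 22), -1373) = Add(-154, -1373) = -1527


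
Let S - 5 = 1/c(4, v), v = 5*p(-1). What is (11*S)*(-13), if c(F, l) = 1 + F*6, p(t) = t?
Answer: -18018/25 ≈ -720.72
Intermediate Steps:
v = -5 (v = 5*(-1) = -5)
c(F, l) = 1 + 6*F
S = 126/25 (S = 5 + 1/(1 + 6*4) = 5 + 1/(1 + 24) = 5 + 1/25 = 126/25 ≈ 5.0400)
(11*S)*(-13) = (11*(126/25))*(-13) = (1386/25)*(-13) = -18018/25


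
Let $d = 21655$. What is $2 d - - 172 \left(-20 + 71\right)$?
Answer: $52082$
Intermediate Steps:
$2 d - - 172 \left(-20 + 71\right) = 2 \cdot 21655 - - 172 \left(-20 + 71\right) = 43310 - \left(-172\right) 51 = 43310 - -8772 = 43310 + 8772 = 52082$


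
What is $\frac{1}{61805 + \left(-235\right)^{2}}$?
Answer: $\frac{1}{117030} \approx 8.5448 \cdot 10^{-6}$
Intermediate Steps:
$\frac{1}{61805 + \left(-235\right)^{2}} = \frac{1}{61805 + 55225} = \frac{1}{117030}$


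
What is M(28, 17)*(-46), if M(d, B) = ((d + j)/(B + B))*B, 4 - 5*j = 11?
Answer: -3059/5 ≈ -611.80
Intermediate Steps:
j = -7/5 (j = 4/5 - 1/5*11 = 4/5 - 11/5 = -7/5 ≈ -1.4000)
M(d, B) = -7/10 + d/2 (M(d, B) = ((d - 7/5)/(B + B))*B = ((-7/5 + d)/((2*B)))*B = ((-7/5 + d)*(1/(2*B)))*B = ((-7/5 + d)/(2*B))*B = -7/10 + d/2)
M(28, 17)*(-46) = (-7/10 + (1/2)*28)*(-46) = (-7/10 + 14)*(-46) = (133/10)*(-46) = -3059/5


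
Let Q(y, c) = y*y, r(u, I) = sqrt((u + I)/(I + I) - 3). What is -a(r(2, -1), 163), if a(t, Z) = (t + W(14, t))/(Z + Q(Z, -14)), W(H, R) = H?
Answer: -7/13366 - I*sqrt(14)/53464 ≈ -0.00052372 - 6.9985e-5*I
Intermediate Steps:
r(u, I) = sqrt(-3 + (I + u)/(2*I)) (r(u, I) = sqrt((I + u)/((2*I)) - 3) = sqrt((I + u)*(1/(2*I)) - 3) = sqrt((I + u)/(2*I) - 3) = sqrt(-3 + (I + u)/(2*I)))
Q(y, c) = y**2
a(t, Z) = (14 + t)/(Z + Z**2) (a(t, Z) = (t + 14)/(Z + Z**2) = (14 + t)/(Z + Z**2))
-a(r(2, -1), 163) = -(14 + sqrt(-10 + 2*2/(-1))/2)/(163*(1 + 163)) = -(14 + sqrt(-10 + 2*2*(-1))/2)/(163*164) = -(14 + sqrt(-10 - 4)/2)/(163*164) = -(14 + sqrt(-14)/2)/(163*164) = -(14 + (I*sqrt(14))/2)/(163*164) = -(14 + I*sqrt(14)/2)/(163*164) = -(7/13366 + I*sqrt(14)/53464) = -7/13366 - I*sqrt(14)/53464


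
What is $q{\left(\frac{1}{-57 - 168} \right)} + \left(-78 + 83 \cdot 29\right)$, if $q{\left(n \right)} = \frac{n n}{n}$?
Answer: $\frac{524024}{225} \approx 2329.0$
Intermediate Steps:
$q{\left(n \right)} = n$ ($q{\left(n \right)} = \frac{n^{2}}{n} = n$)
$q{\left(\frac{1}{-57 - 168} \right)} + \left(-78 + 83 \cdot 29\right) = \frac{1}{-57 - 168} + \left(-78 + 83 \cdot 29\right) = \frac{1}{-225} + \left(-78 + 2407\right) = - \frac{1}{225} + 2329 = \frac{524024}{225}$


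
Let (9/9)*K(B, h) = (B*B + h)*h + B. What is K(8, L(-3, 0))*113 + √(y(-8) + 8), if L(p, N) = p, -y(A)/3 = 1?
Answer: -19775 + √5 ≈ -19773.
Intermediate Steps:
y(A) = -3 (y(A) = -3*1 = -3)
K(B, h) = B + h*(h + B²) (K(B, h) = (B*B + h)*h + B = (B² + h)*h + B = (h + B²)*h + B = h*(h + B²) + B = B + h*(h + B²))
K(8, L(-3, 0))*113 + √(y(-8) + 8) = (8 + (-3)² - 3*8²)*113 + √(-3 + 8) = (8 + 9 - 3*64)*113 + √5 = (8 + 9 - 192)*113 + √5 = -175*113 + √5 = -19775 + √5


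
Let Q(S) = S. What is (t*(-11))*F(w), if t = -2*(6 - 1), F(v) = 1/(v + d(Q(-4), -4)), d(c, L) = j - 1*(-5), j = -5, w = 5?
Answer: 22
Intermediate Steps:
d(c, L) = 0 (d(c, L) = -5 - 1*(-5) = -5 + 5 = 0)
F(v) = 1/v (F(v) = 1/(v + 0) = 1/v)
t = -10 (t = -2*5 = -10)
(t*(-11))*F(w) = -10*(-11)/5 = 110*(1/5) = 22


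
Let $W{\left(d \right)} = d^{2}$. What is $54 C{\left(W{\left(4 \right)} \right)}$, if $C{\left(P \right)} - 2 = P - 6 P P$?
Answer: $-81972$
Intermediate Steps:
$C{\left(P \right)} = 2 + P - 6 P^{2}$ ($C{\left(P \right)} = 2 - \left(- P + 6 P P\right) = 2 + \left(P - 6 P^{2}\right) = 2 - \left(- P + 6 P^{2}\right) = 2 + P - 6 P^{2}$)
$54 C{\left(W{\left(4 \right)} \right)} = 54 \left(2 + 4^{2} - 6 \left(4^{2}\right)^{2}\right) = 54 \left(2 + 16 - 6 \cdot 16^{2}\right) = 54 \left(2 + 16 - 1536\right) = 54 \left(-1518\right) = -81972$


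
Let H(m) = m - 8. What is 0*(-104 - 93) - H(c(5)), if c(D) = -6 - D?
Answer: 19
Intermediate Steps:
H(m) = -8 + m
0*(-104 - 93) - H(c(5)) = 0*(-104 - 93) - (-8 + (-6 - 1*5)) = 0*(-197) - (-8 + (-6 - 5)) = 0 - (-8 - 11) = 0 - 1*(-19) = 0 + 19 = 19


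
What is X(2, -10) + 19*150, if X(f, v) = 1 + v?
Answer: 2841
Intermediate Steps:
X(2, -10) + 19*150 = (1 - 10) + 19*150 = -9 + 2850 = 2841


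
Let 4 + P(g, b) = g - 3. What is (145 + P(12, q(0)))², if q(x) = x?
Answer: 22500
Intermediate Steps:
P(g, b) = -7 + g (P(g, b) = -4 + (g - 3) = -4 + (-3 + g) = -7 + g)
(145 + P(12, q(0)))² = (145 + (-7 + 12))² = (145 + 5)² = 150² = 22500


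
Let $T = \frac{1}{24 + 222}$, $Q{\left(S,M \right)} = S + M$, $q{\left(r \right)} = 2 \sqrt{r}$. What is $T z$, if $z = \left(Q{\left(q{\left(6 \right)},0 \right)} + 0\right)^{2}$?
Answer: $\frac{4}{41} \approx 0.097561$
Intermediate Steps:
$Q{\left(S,M \right)} = M + S$
$T = \frac{1}{246} \approx 0.004065$
$z = 24$ ($z = \left(\left(0 + 2 \sqrt{6}\right) + 0\right)^{2} = \left(2 \sqrt{6} + 0\right)^{2} = \left(2 \sqrt{6}\right)^{2} = 24$)
$T z = \frac{1}{246} \cdot 24 = \frac{4}{41}$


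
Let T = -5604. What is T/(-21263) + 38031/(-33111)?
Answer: -207699703/234679731 ≈ -0.88503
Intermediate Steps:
T/(-21263) + 38031/(-33111) = -5604/(-21263) + 38031/(-33111) = -5604*(-1/21263) + 38031*(-1/33111) = 5604/21263 - 12677/11037 = -207699703/234679731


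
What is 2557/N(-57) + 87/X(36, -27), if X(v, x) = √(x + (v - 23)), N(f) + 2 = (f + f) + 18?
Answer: -2557/98 - 87*I*√14/14 ≈ -26.092 - 23.252*I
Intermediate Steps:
N(f) = 16 + 2*f (N(f) = -2 + ((f + f) + 18) = -2 + (2*f + 18) = -2 + (18 + 2*f) = 16 + 2*f)
X(v, x) = √(-23 + v + x) (X(v, x) = √(x + (-23 + v)) = √(-23 + v + x))
2557/N(-57) + 87/X(36, -27) = 2557/(16 + 2*(-57)) + 87/(√(-23 + 36 - 27)) = 2557/(16 - 114) + 87/(√(-14)) = 2557/(-98) + 87/((I*√14)) = 2557*(-1/98) + 87*(-I*√14/14) = -2557/98 - 87*I*√14/14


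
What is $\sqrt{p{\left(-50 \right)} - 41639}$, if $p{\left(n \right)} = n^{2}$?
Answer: $i \sqrt{39139} \approx 197.84 i$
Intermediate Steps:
$\sqrt{p{\left(-50 \right)} - 41639} = \sqrt{\left(-50\right)^{2} - 41639} = \sqrt{2500 - 41639} = \sqrt{-39139} = i \sqrt{39139}$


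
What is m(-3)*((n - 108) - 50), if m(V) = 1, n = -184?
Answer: -342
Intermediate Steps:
m(-3)*((n - 108) - 50) = 1*((-184 - 108) - 50) = 1*(-292 - 50) = 1*(-342) = -342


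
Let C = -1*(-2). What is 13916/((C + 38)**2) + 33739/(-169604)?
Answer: 144139179/16960400 ≈ 8.4986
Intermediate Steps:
C = 2
13916/((C + 38)**2) + 33739/(-169604) = 13916/((2 + 38)**2) + 33739/(-169604) = 13916/(40**2) + 33739*(-1/169604) = 13916/1600 - 33739/169604 = 13916*(1/1600) - 33739/169604 = 3479/400 - 33739/169604 = 144139179/16960400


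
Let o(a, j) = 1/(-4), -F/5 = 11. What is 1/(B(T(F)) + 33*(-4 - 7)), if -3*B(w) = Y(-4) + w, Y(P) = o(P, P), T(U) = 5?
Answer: -12/4375 ≈ -0.0027429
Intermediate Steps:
F = -55 (F = -5*11 = -55)
o(a, j) = -¼
Y(P) = -¼
B(w) = 1/12 - w/3 (B(w) = -(-¼ + w)/3 = 1/12 - w/3)
1/(B(T(F)) + 33*(-4 - 7)) = 1/((1/12 - ⅓*5) + 33*(-4 - 7)) = 1/((1/12 - 5/3) + 33*(-11)) = 1/(-19/12 - 363) = 1/(-4375/12) = -12/4375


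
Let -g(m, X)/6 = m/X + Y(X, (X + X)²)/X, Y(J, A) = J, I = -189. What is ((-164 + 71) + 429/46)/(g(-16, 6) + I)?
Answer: 3849/8234 ≈ 0.46745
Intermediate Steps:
g(m, X) = -6 - 6*m/X (g(m, X) = -6*(m/X + X/X) = -6*(m/X + 1) = -6*(1 + m/X) = -6 - 6*m/X)
((-164 + 71) + 429/46)/(g(-16, 6) + I) = ((-164 + 71) + 429/46)/((-6 - 6*(-16)/6) - 189) = (-93 + 429*(1/46))/((-6 - 6*(-16)*⅙) - 189) = (-93 + 429/46)/((-6 + 16) - 189) = -3849/(46*(10 - 189)) = -3849/46/(-179) = -3849/46*(-1/179) = 3849/8234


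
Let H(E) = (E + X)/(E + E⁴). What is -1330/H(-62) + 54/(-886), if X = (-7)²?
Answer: 8706032877709/5759 ≈ 1.5117e+9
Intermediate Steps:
X = 49
H(E) = (49 + E)/(E + E⁴) (H(E) = (E + 49)/(E + E⁴) = (49 + E)/(E + E⁴))
-1330/H(-62) + 54/(-886) = -1330*(-62 + (-62)⁴)/(49 - 62) + 54/(-886) = -1330/(-13/(-62 + 14776336)) + 54*(-1/886) = -1330/(-13/14776274) - 27/443 = -1330*(-14776274/13) - 27/443 = 19652444420/13 - 27/443 = 8706032877709/5759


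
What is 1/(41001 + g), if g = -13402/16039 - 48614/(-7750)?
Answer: 62151125/2548596203348 ≈ 2.4386e-5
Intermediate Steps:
g = 337927223/62151125 (g = -13402*1/16039 - 48614*(-1/7750) = -13402/16039 + 24307/3875 = 337927223/62151125 ≈ 5.4372)
1/(41001 + g) = 1/(41001 + 337927223/62151125) = 1/(2548596203348/62151125) = 62151125/2548596203348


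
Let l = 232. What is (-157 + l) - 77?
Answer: -2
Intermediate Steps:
(-157 + l) - 77 = (-157 + 232) - 77 = 75 - 77 = -2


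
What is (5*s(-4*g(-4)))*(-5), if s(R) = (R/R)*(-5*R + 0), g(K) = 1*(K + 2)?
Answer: 1000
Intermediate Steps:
g(K) = 2 + K (g(K) = 1*(2 + K) = 2 + K)
s(R) = -5*R (s(R) = 1*(-5*R) = -5*R)
(5*s(-4*g(-4)))*(-5) = (5*(-(-20)*(2 - 4)))*(-5) = (5*(-(-20)*(-2)))*(-5) = (5*(-5*8))*(-5) = (5*(-40))*(-5) = -200*(-5) = 1000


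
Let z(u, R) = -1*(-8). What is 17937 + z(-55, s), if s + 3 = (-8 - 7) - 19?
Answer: 17945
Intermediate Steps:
s = -37 (s = -3 + ((-8 - 7) - 19) = -3 + (-15 - 19) = -3 - 34 = -37)
z(u, R) = 8
17937 + z(-55, s) = 17937 + 8 = 17945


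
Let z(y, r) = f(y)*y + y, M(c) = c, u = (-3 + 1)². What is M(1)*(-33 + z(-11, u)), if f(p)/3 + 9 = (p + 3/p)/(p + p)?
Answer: 2597/11 ≈ 236.09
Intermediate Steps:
f(p) = -27 + 3*(p + 3/p)/(2*p) (f(p) = -27 + 3*((p + 3/p)/(p + p)) = -27 + 3*((p + 3/p)/((2*p))) = -27 + 3*((p + 3/p)*(1/(2*p))) = -27 + 3*((p + 3/p)/(2*p)) = -27 + 3*(p + 3/p)/(2*p))
u = 4 (u = (-2)² = 4)
z(y, r) = y + y*(-51/2 + 9/(2*y²)) (z(y, r) = (-51/2 + 9/(2*y²))*y + y = y*(-51/2 + 9/(2*y²)) + y = y + y*(-51/2 + 9/(2*y²)))
M(1)*(-33 + z(-11, u)) = 1*(-33 + (½)*(9 - 49*(-11)²)/(-11)) = 1*(-33 + (½)*(-1/11)*(9 - 49*121)) = 1*(-33 + (½)*(-1/11)*(9 - 5929)) = 1*(-33 + (½)*(-1/11)*(-5920)) = 1*(-33 + 2960/11) = 1*(2597/11) = 2597/11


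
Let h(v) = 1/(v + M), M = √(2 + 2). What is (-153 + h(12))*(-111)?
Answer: 237651/14 ≈ 16975.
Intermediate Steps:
M = 2 (M = √4 = 2)
h(v) = 1/(2 + v) (h(v) = 1/(v + 2) = 1/(2 + v))
(-153 + h(12))*(-111) = (-153 + 1/(2 + 12))*(-111) = (-153 + 1/14)*(-111) = -2141/14*(-111) = 237651/14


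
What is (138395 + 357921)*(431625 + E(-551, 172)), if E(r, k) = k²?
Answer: 228905406044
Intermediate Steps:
(138395 + 357921)*(431625 + E(-551, 172)) = (138395 + 357921)*(431625 + 172²) = 496316*(431625 + 29584) = 496316*461209 = 228905406044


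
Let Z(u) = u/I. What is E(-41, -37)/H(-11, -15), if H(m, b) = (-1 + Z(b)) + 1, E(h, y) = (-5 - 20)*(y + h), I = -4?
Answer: 520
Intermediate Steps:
E(h, y) = -25*h - 25*y (E(h, y) = -25*(h + y) = -25*h - 25*y)
Z(u) = -u/4 (Z(u) = u/(-4) = u*(-¼) = -u/4)
H(m, b) = -b/4 (H(m, b) = (-1 - b/4) + 1 = -b/4)
E(-41, -37)/H(-11, -15) = (-25*(-41) - 25*(-37))/((-¼*(-15))) = (1025 + 925)/(15/4) = 1950*(4/15) = 520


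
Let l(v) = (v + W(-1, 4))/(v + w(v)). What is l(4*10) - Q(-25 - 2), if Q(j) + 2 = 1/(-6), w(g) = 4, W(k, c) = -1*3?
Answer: 397/132 ≈ 3.0076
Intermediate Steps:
W(k, c) = -3
Q(j) = -13/6 (Q(j) = -2 + 1/(-6) = -2 - ⅙ = -13/6)
l(v) = (-3 + v)/(4 + v) (l(v) = (v - 3)/(v + 4) = (-3 + v)/(4 + v))
l(4*10) - Q(-25 - 2) = (-3 + 4*10)/(4 + 4*10) - 1*(-13/6) = (-3 + 40)/(4 + 40) + 13/6 = 37/44 + 13/6 = 397/132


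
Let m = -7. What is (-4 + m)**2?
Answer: 121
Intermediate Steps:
(-4 + m)**2 = (-4 - 7)**2 = (-11)**2 = 121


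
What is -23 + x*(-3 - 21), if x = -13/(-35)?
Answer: -1117/35 ≈ -31.914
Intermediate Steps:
x = 13/35 (x = -13*(-1/35) = 13/35 ≈ 0.37143)
-23 + x*(-3 - 21) = -23 + 13*(-3 - 21)/35 = -23 + (13/35)*(-24) = -23 - 312/35 = -1117/35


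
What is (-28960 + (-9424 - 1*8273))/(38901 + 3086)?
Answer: -46657/41987 ≈ -1.1112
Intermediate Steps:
(-28960 + (-9424 - 1*8273))/(38901 + 3086) = (-28960 + (-9424 - 8273))/41987 = (-28960 - 17697)*(1/41987) = -46657*1/41987 = -46657/41987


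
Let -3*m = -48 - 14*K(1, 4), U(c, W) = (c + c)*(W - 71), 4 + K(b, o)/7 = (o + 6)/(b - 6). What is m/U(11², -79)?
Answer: 3/605 ≈ 0.0049587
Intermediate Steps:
K(b, o) = -28 + 7*(6 + o)/(-6 + b) (K(b, o) = -28 + 7*((o + 6)/(b - 6)) = -28 + 7*((6 + o)/(-6 + b)) = -28 + 7*(6 + o)/(-6 + b))
U(c, W) = 2*c*(-71 + W) (U(c, W) = (2*c)*(-71 + W) = 2*c*(-71 + W))
m = -180 (m = -(-48 - 98*(30 + 4 - 4*1)/(-6 + 1))/3 = -(-48 - 98*(30 + 4 - 4)/(-5))/3 = -(-48 - 98*(-1)*30/5)/3 = -(-48 - 14*(-42))/3 = -(-48 + 588)/3 = -⅓*540 = -180)
m/U(11², -79) = -180*1/(242*(-71 - 79)) = -180/(2*121*(-150)) = -180/(-36300) = -180*(-1/36300) = 3/605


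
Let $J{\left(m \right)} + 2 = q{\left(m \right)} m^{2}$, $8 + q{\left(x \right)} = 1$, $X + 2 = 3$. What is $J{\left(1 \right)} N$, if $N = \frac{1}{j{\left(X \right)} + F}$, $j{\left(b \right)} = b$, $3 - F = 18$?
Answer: $\frac{9}{14} \approx 0.64286$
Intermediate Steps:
$X = 1$ ($X = -2 + 3 = 1$)
$F = -15$ ($F = 3 - 18 = -15$)
$q{\left(x \right)} = -7$ ($q{\left(x \right)} = -8 + 1 = -7$)
$J{\left(m \right)} = -2 - 7 m^{2}$
$N = - \frac{1}{14}$ ($N = \frac{1}{1 - 15} = \frac{1}{-14} = - \frac{1}{14} \approx -0.071429$)
$J{\left(1 \right)} N = \left(-2 - 7 \cdot 1^{2}\right) \left(- \frac{1}{14}\right) = \left(-2 - 7\right) \left(- \frac{1}{14}\right) = \left(-9\right) \left(- \frac{1}{14}\right) = \frac{9}{14}$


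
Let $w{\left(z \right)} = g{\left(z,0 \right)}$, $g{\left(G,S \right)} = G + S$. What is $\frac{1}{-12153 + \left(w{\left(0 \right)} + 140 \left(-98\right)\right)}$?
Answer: $- \frac{1}{25873} \approx -3.865 \cdot 10^{-5}$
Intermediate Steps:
$w{\left(z \right)} = z$ ($w{\left(z \right)} = z + 0 = z$)
$\frac{1}{-12153 + \left(w{\left(0 \right)} + 140 \left(-98\right)\right)} = \frac{1}{-12153 + \left(0 + 140 \left(-98\right)\right)} = \frac{1}{-12153 + \left(0 - 13720\right)} = \frac{1}{-12153 - 13720} = \frac{1}{-25873} = - \frac{1}{25873}$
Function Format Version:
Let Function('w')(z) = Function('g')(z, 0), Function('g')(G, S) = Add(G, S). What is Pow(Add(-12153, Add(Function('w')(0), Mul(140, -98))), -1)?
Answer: Rational(-1, 25873) ≈ -3.8650e-5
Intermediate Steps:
Function('w')(z) = z (Function('w')(z) = Add(z, 0) = z)
Pow(Add(-12153, Add(Function('w')(0), Mul(140, -98))), -1) = Pow(Add(-12153, Add(0, Mul(140, -98))), -1) = Pow(Add(-12153, Add(0, -13720)), -1) = Pow(Add(-12153, -13720), -1) = Pow(-25873, -1) = Rational(-1, 25873)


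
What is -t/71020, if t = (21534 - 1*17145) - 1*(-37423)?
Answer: -10453/17755 ≈ -0.58874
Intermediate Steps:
t = 41812 (t = (21534 - 17145) + 37423 = 4389 + 37423 = 41812)
-t/71020 = -1*41812/71020 = -41812*1/71020 = -10453/17755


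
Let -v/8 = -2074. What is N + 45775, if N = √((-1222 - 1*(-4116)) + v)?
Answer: 45775 + √19486 ≈ 45915.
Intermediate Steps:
v = 16592 (v = -8*(-2074) = 16592)
N = √19486 (N = √((-1222 - 1*(-4116)) + 16592) = √((-1222 + 4116) + 16592) = √(2894 + 16592) = √19486 ≈ 139.59)
N + 45775 = √19486 + 45775 = 45775 + √19486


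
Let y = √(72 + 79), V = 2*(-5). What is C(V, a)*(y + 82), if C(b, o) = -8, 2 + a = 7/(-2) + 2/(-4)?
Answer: -656 - 8*√151 ≈ -754.31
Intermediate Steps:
a = -6 (a = -2 + (7/(-2) + 2/(-4)) = -2 + (7*(-½) + 2*(-¼)) = -2 + (-7/2 - ½) = -2 - 4 = -6)
V = -10
y = √151 ≈ 12.288
C(V, a)*(y + 82) = -8*(√151 + 82) = -8*(82 + √151) = -656 - 8*√151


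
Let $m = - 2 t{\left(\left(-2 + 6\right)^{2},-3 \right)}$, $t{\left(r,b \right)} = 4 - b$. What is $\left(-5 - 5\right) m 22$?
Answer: $3080$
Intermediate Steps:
$m = -14$ ($m = - 2 \left(4 - -3\right) = - 2 \left(4 + 3\right) = \left(-2\right) 7 = -14$)
$\left(-5 - 5\right) m 22 = \left(-5 - 5\right) \left(-14\right) 22 = \left(-10\right) \left(-14\right) 22 = 140 \cdot 22 = 3080$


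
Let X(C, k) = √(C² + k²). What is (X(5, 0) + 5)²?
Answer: 100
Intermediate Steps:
(X(5, 0) + 5)² = (√(5² + 0²) + 5)² = (√(25 + 0) + 5)² = (√25 + 5)² = (5 + 5)² = 10² = 100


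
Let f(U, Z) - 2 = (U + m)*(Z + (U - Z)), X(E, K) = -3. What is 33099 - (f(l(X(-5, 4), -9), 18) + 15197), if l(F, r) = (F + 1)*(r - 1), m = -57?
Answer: 18640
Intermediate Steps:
l(F, r) = (1 + F)*(-1 + r)
f(U, Z) = 2 + U*(-57 + U) (f(U, Z) = 2 + (U - 57)*(Z + (U - Z)) = 2 + (-57 + U)*U = 2 + U*(-57 + U))
33099 - (f(l(X(-5, 4), -9), 18) + 15197) = 33099 - ((2 + (-1 - 9 - 1*(-3) - 3*(-9))² - 57*(-1 - 9 - 1*(-3) - 3*(-9))) + 15197) = 33099 - ((2 + (-1 - 9 + 3 + 27)² - 57*(-1 - 9 + 3 + 27)) + 15197) = 33099 - ((2 + 20² - 57*20) + 15197) = 33099 - ((2 + 400 - 1140) + 15197) = 33099 - (-738 + 15197) = 33099 - 1*14459 = 33099 - 14459 = 18640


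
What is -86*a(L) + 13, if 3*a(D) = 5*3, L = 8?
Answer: -417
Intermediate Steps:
a(D) = 5 (a(D) = (5*3)/3 = (⅓)*15 = 5)
-86*a(L) + 13 = -86*5 + 13 = -430 + 13 = -417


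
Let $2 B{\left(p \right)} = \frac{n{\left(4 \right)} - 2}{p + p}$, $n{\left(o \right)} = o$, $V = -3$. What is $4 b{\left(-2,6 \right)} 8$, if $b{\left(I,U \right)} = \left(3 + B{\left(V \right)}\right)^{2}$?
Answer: $\frac{2312}{9} \approx 256.89$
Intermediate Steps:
$B{\left(p \right)} = \frac{1}{2 p}$ ($B{\left(p \right)} = \frac{\left(4 - 2\right) \frac{1}{p + p}}{2} = \frac{2 \frac{1}{2 p}}{2} = \frac{1}{2 p}$)
$b{\left(I,U \right)} = \frac{289}{36}$ ($b{\left(I,U \right)} = \left(3 + \frac{1}{2 \left(-3\right)}\right)^{2} = \left(3 + \frac{1}{2} \left(- \frac{1}{3}\right)\right)^{2} = \left(3 - \frac{1}{6}\right)^{2} = \left(\frac{17}{6}\right)^{2} = \frac{289}{36}$)
$4 b{\left(-2,6 \right)} 8 = 4 \cdot \frac{289}{36} \cdot 8 = \frac{289}{9} \cdot 8 = \frac{2312}{9}$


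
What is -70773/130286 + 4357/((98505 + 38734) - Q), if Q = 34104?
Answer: -6731517253/13437046610 ≈ -0.50097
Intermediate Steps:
-70773/130286 + 4357/((98505 + 38734) - Q) = -70773/130286 + 4357/((98505 + 38734) - 1*34104) = -70773*1/130286 + 4357/(137239 - 34104) = -70773/130286 + 4357/103135 = -6731517253/13437046610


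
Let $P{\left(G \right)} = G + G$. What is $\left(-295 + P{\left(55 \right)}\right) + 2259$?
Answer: $2074$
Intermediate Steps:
$P{\left(G \right)} = 2 G$
$\left(-295 + P{\left(55 \right)}\right) + 2259 = \left(-295 + 2 \cdot 55\right) + 2259 = \left(-295 + 110\right) + 2259 = -185 + 2259 = 2074$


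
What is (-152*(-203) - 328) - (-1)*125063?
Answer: 155591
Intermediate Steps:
(-152*(-203) - 328) - (-1)*125063 = (30856 - 328) - 1*(-125063) = 30528 + 125063 = 155591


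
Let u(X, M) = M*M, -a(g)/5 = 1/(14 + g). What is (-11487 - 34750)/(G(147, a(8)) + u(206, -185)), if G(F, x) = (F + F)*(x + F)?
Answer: -508607/851138 ≈ -0.59756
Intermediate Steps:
a(g) = -5/(14 + g)
u(X, M) = M²
G(F, x) = 2*F*(F + x) (G(F, x) = (2*F)*(F + x) = 2*F*(F + x))
(-11487 - 34750)/(G(147, a(8)) + u(206, -185)) = (-11487 - 34750)/(2*147*(147 - 5/(14 + 8)) + (-185)²) = -46237/(2*147*(147 - 5/22) + 34225) = -46237/(2*147*(3229/22) + 34225) = -46237/(474663/11 + 34225) = -46237/851138/11 = -46237*11/851138 = -508607/851138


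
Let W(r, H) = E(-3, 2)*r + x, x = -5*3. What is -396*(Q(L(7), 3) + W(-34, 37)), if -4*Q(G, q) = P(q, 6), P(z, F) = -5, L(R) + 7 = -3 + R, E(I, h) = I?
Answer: -34947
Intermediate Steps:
x = -15
L(R) = -10 + R (L(R) = -7 + (-3 + R) = -10 + R)
Q(G, q) = 5/4 (Q(G, q) = -¼*(-5) = 5/4)
W(r, H) = -15 - 3*r (W(r, H) = -3*r - 15 = -15 - 3*r)
-396*(Q(L(7), 3) + W(-34, 37)) = -396*(5/4 + (-15 - 3*(-34))) = -396*(5/4 + (-15 + 102)) = -396*(5/4 + 87) = -396*353/4 = -34947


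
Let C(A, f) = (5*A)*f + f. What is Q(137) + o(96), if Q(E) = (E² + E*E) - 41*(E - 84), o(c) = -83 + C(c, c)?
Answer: 81458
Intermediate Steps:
C(A, f) = f + 5*A*f (C(A, f) = 5*A*f + f = f + 5*A*f)
o(c) = -83 + c*(1 + 5*c)
Q(E) = 3444 - 41*E + 2*E² (Q(E) = (E² + E²) - 41*(-84 + E) = 2*E² + (3444 - 41*E) = 3444 - 41*E + 2*E²)
Q(137) + o(96) = (3444 - 41*137 + 2*137²) + (-83 + 96*(1 + 5*96)) = (3444 - 5617 + 2*18769) + (-83 + 96*(1 + 480)) = (3444 - 5617 + 37538) + (-83 + 96*481) = 35365 + (-83 + 46176) = 35365 + 46093 = 81458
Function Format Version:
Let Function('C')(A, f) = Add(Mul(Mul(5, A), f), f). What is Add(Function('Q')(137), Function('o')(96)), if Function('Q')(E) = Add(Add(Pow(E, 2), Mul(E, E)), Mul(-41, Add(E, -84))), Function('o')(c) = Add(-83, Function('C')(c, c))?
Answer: 81458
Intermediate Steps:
Function('C')(A, f) = Add(f, Mul(5, A, f)) (Function('C')(A, f) = Add(Mul(5, A, f), f) = Add(f, Mul(5, A, f)))
Function('o')(c) = Add(-83, Mul(c, Add(1, Mul(5, c))))
Function('Q')(E) = Add(3444, Mul(-41, E), Mul(2, Pow(E, 2))) (Function('Q')(E) = Add(Add(Pow(E, 2), Pow(E, 2)), Mul(-41, Add(-84, E))) = Add(Mul(2, Pow(E, 2)), Add(3444, Mul(-41, E))) = Add(3444, Mul(-41, E), Mul(2, Pow(E, 2))))
Add(Function('Q')(137), Function('o')(96)) = Add(Add(3444, Mul(-41, 137), Mul(2, Pow(137, 2))), Add(-83, Mul(96, Add(1, Mul(5, 96))))) = Add(Add(3444, -5617, Mul(2, 18769)), Add(-83, Mul(96, Add(1, 480)))) = Add(Add(3444, -5617, 37538), Add(-83, Mul(96, 481))) = Add(35365, Add(-83, 46176)) = Add(35365, 46093) = 81458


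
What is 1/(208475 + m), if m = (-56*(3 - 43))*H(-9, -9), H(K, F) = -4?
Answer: 1/199515 ≈ 5.0122e-6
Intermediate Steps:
m = -8960 (m = -56*(3 - 43)*(-4) = -56*(-40)*(-4) = 2240*(-4) = -8960)
1/(208475 + m) = 1/(208475 - 8960) = 1/199515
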